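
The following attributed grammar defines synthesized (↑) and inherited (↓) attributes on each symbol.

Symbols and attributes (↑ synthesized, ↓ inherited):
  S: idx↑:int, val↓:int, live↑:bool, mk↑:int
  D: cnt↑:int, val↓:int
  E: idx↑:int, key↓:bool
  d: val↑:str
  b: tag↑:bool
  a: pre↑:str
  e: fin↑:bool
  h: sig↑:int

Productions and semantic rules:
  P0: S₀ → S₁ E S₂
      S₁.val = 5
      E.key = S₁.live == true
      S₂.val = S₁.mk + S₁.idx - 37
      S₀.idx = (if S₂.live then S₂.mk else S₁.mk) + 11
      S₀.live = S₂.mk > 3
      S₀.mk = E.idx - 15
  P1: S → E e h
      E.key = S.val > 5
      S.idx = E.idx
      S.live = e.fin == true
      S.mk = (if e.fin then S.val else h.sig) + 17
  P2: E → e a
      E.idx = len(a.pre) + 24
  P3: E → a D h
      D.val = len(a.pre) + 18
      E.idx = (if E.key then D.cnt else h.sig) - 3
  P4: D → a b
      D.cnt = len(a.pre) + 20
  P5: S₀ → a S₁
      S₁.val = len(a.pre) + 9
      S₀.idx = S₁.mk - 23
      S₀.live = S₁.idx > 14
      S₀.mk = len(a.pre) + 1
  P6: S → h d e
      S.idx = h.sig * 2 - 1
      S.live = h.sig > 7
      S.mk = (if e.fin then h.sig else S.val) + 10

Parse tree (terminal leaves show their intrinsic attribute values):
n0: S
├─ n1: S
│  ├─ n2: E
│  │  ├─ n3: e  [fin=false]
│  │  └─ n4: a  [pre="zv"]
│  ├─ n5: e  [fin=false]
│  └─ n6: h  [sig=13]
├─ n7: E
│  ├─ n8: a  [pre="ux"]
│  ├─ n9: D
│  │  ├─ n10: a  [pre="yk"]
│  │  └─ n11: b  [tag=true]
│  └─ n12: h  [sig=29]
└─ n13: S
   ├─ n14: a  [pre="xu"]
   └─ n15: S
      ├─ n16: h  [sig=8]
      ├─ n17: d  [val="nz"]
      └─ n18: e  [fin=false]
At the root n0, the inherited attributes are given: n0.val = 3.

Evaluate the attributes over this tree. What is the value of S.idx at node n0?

14

1. n0.val = 3  [given at root]
2. n1.val = 5  [5]
3. n2.key = false  [S.val > 5]
4. n3.fin = false  [terminal]
5. n4.pre = "zv"  [terminal]
6. n2.idx = 26  [len(a.pre) + 24]
7. n5.fin = false  [terminal]
8. n6.sig = 13  [terminal]
9. n1.idx = 26  [E.idx]
10. n1.live = false  [e.fin == true]
11. n1.mk = 30  [(if e.fin then S.val else h.sig) + 17]
12. n7.key = false  [S₁.live == true]
13. n8.pre = "ux"  [terminal]
14. n9.val = 20  [len(a.pre) + 18]
15. n10.pre = "yk"  [terminal]
16. n11.tag = true  [terminal]
17. n9.cnt = 22  [len(a.pre) + 20]
18. n12.sig = 29  [terminal]
19. n7.idx = 26  [(if E.key then D.cnt else h.sig) - 3]
20. n13.val = 19  [S₁.mk + S₁.idx - 37]
21. n14.pre = "xu"  [terminal]
22. n15.val = 11  [len(a.pre) + 9]
23. n16.sig = 8  [terminal]
24. n17.val = "nz"  [terminal]
25. n18.fin = false  [terminal]
26. n15.idx = 15  [h.sig * 2 - 1]
27. n15.live = true  [h.sig > 7]
28. n15.mk = 21  [(if e.fin then h.sig else S.val) + 10]
29. n13.idx = -2  [S₁.mk - 23]
30. n13.live = true  [S₁.idx > 14]
31. n13.mk = 3  [len(a.pre) + 1]
32. n0.idx = 14  [(if S₂.live then S₂.mk else S₁.mk) + 11]
33. n0.live = false  [S₂.mk > 3]
34. n0.mk = 11  [E.idx - 15]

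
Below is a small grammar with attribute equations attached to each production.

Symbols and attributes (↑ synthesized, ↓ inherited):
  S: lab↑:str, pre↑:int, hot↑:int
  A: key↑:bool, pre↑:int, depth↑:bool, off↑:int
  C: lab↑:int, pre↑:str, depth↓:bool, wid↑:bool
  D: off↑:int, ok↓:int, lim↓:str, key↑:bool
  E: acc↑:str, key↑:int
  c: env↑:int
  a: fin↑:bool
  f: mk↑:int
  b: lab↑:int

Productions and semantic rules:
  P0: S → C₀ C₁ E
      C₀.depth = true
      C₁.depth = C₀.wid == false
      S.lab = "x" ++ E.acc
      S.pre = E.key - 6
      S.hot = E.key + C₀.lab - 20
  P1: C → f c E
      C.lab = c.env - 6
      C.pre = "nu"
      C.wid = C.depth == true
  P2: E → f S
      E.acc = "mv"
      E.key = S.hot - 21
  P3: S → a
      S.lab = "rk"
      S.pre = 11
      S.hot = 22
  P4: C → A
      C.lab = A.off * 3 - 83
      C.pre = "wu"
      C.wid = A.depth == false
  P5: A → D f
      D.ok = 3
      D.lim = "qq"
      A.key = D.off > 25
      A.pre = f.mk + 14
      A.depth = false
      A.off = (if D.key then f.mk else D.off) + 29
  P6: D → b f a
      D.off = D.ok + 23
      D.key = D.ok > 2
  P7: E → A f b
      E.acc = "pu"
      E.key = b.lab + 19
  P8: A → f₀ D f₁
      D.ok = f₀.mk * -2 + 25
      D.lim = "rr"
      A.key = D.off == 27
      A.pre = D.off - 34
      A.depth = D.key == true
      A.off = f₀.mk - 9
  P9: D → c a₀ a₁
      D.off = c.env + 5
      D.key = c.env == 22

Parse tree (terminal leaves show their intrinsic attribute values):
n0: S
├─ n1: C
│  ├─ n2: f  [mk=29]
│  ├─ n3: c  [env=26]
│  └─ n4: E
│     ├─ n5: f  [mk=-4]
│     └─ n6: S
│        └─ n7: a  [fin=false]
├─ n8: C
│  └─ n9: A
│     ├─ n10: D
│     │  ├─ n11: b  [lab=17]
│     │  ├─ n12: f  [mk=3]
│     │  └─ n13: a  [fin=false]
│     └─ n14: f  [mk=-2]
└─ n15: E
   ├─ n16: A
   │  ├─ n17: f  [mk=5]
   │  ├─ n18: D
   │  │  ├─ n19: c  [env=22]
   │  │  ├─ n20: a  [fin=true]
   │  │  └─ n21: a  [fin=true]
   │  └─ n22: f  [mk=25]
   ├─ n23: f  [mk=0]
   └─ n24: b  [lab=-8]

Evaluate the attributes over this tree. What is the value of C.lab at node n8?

-2

1. n1.depth = true  [true]
2. n2.mk = 29  [terminal]
3. n3.env = 26  [terminal]
4. n5.mk = -4  [terminal]
5. n7.fin = false  [terminal]
6. n6.lab = "rk"  ["rk"]
7. n6.pre = 11  [11]
8. n6.hot = 22  [22]
9. n4.acc = "mv"  ["mv"]
10. n4.key = 1  [S.hot - 21]
11. n1.lab = 20  [c.env - 6]
12. n1.pre = "nu"  ["nu"]
13. n1.wid = true  [C.depth == true]
14. n8.depth = false  [C₀.wid == false]
15. n10.ok = 3  [3]
16. n10.lim = "qq"  ["qq"]
17. n11.lab = 17  [terminal]
18. n12.mk = 3  [terminal]
19. n13.fin = false  [terminal]
20. n10.off = 26  [D.ok + 23]
21. n10.key = true  [D.ok > 2]
22. n14.mk = -2  [terminal]
23. n9.key = true  [D.off > 25]
24. n9.pre = 12  [f.mk + 14]
25. n9.depth = false  [false]
26. n9.off = 27  [(if D.key then f.mk else D.off) + 29]
27. n8.lab = -2  [A.off * 3 - 83]
28. n8.pre = "wu"  ["wu"]
29. n8.wid = true  [A.depth == false]
30. n17.mk = 5  [terminal]
31. n18.ok = 15  [f₀.mk * -2 + 25]
32. n18.lim = "rr"  ["rr"]
33. n19.env = 22  [terminal]
34. n20.fin = true  [terminal]
35. n21.fin = true  [terminal]
36. n18.off = 27  [c.env + 5]
37. n18.key = true  [c.env == 22]
38. n22.mk = 25  [terminal]
39. n16.key = true  [D.off == 27]
40. n16.pre = -7  [D.off - 34]
41. n16.depth = true  [D.key == true]
42. n16.off = -4  [f₀.mk - 9]
43. n23.mk = 0  [terminal]
44. n24.lab = -8  [terminal]
45. n15.acc = "pu"  ["pu"]
46. n15.key = 11  [b.lab + 19]
47. n0.lab = "xpu"  ["x" ++ E.acc]
48. n0.pre = 5  [E.key - 6]
49. n0.hot = 11  [E.key + C₀.lab - 20]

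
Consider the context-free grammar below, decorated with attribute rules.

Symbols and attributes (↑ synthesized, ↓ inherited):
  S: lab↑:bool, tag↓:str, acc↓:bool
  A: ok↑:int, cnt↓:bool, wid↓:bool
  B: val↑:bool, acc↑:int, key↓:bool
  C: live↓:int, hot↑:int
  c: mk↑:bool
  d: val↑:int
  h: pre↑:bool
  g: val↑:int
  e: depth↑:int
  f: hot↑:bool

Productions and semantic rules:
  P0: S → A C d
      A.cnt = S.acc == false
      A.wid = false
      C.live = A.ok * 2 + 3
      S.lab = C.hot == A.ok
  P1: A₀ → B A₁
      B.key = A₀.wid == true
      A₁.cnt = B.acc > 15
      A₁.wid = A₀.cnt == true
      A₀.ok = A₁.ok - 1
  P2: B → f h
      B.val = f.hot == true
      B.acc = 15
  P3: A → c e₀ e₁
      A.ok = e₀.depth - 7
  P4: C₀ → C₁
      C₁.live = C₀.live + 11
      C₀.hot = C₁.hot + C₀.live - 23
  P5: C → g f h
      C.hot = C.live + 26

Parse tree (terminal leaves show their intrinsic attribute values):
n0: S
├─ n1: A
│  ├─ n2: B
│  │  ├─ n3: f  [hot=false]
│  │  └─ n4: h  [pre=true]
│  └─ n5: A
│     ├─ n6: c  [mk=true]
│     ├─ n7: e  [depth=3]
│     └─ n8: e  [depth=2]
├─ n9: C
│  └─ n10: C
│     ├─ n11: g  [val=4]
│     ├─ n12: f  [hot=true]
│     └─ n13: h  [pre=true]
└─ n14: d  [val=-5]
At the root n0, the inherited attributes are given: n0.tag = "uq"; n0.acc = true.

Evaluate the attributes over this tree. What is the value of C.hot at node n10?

30

1. n0.tag = "uq"  [given at root]
2. n0.acc = true  [given at root]
3. n1.cnt = false  [S.acc == false]
4. n1.wid = false  [false]
5. n2.key = false  [A₀.wid == true]
6. n3.hot = false  [terminal]
7. n4.pre = true  [terminal]
8. n2.val = false  [f.hot == true]
9. n2.acc = 15  [15]
10. n5.cnt = false  [B.acc > 15]
11. n5.wid = false  [A₀.cnt == true]
12. n6.mk = true  [terminal]
13. n7.depth = 3  [terminal]
14. n8.depth = 2  [terminal]
15. n5.ok = -4  [e₀.depth - 7]
16. n1.ok = -5  [A₁.ok - 1]
17. n9.live = -7  [A.ok * 2 + 3]
18. n10.live = 4  [C₀.live + 11]
19. n11.val = 4  [terminal]
20. n12.hot = true  [terminal]
21. n13.pre = true  [terminal]
22. n10.hot = 30  [C.live + 26]
23. n9.hot = 0  [C₁.hot + C₀.live - 23]
24. n14.val = -5  [terminal]
25. n0.lab = false  [C.hot == A.ok]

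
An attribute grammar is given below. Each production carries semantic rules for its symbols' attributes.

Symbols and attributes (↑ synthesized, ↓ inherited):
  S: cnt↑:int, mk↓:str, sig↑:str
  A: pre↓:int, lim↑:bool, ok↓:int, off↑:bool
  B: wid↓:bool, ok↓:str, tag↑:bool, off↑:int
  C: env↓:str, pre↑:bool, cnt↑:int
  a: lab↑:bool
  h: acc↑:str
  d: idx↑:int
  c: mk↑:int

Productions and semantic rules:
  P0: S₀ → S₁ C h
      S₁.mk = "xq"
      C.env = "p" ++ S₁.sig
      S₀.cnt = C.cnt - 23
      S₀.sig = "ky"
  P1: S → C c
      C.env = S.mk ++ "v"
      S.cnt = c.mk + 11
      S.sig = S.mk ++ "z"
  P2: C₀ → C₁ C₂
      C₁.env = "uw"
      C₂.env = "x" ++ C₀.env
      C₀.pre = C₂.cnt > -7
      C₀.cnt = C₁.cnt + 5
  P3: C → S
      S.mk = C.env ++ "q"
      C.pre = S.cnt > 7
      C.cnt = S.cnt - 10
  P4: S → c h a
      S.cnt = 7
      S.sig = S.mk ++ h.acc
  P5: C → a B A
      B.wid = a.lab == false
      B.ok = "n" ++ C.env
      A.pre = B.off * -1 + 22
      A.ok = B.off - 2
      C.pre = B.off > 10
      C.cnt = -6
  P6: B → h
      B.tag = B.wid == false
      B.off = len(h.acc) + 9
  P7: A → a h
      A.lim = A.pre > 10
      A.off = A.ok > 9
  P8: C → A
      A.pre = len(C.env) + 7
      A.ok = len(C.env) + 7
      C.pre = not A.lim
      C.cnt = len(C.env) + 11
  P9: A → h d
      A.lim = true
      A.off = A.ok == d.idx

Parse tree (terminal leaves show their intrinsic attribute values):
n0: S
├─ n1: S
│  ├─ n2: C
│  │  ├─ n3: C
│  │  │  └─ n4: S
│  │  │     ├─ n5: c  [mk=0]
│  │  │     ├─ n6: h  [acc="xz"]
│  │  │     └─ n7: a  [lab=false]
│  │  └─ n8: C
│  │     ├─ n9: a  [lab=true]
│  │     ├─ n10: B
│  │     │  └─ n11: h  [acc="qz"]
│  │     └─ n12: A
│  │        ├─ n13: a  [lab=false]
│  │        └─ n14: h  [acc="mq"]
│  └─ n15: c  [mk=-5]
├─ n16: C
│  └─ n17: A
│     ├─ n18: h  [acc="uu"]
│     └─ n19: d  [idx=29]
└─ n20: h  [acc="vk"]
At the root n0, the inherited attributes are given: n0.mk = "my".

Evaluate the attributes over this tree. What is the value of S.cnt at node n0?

1. n0.mk = "my"  [given at root]
2. n1.mk = "xq"  ["xq"]
3. n2.env = "xqv"  [S.mk ++ "v"]
4. n3.env = "uw"  ["uw"]
5. n4.mk = "uwq"  [C.env ++ "q"]
6. n5.mk = 0  [terminal]
7. n6.acc = "xz"  [terminal]
8. n7.lab = false  [terminal]
9. n4.cnt = 7  [7]
10. n4.sig = "uwqxz"  [S.mk ++ h.acc]
11. n3.pre = false  [S.cnt > 7]
12. n3.cnt = -3  [S.cnt - 10]
13. n8.env = "xxqv"  ["x" ++ C₀.env]
14. n9.lab = true  [terminal]
15. n10.wid = false  [a.lab == false]
16. n10.ok = "nxxqv"  ["n" ++ C.env]
17. n11.acc = "qz"  [terminal]
18. n10.tag = true  [B.wid == false]
19. n10.off = 11  [len(h.acc) + 9]
20. n12.pre = 11  [B.off * -1 + 22]
21. n12.ok = 9  [B.off - 2]
22. n13.lab = false  [terminal]
23. n14.acc = "mq"  [terminal]
24. n12.lim = true  [A.pre > 10]
25. n12.off = false  [A.ok > 9]
26. n8.pre = true  [B.off > 10]
27. n8.cnt = -6  [-6]
28. n2.pre = true  [C₂.cnt > -7]
29. n2.cnt = 2  [C₁.cnt + 5]
30. n15.mk = -5  [terminal]
31. n1.cnt = 6  [c.mk + 11]
32. n1.sig = "xqz"  [S.mk ++ "z"]
33. n16.env = "pxqz"  ["p" ++ S₁.sig]
34. n17.pre = 11  [len(C.env) + 7]
35. n17.ok = 11  [len(C.env) + 7]
36. n18.acc = "uu"  [terminal]
37. n19.idx = 29  [terminal]
38. n17.lim = true  [true]
39. n17.off = false  [A.ok == d.idx]
40. n16.pre = false  [not A.lim]
41. n16.cnt = 15  [len(C.env) + 11]
42. n20.acc = "vk"  [terminal]
43. n0.cnt = -8  [C.cnt - 23]
44. n0.sig = "ky"  ["ky"]

-8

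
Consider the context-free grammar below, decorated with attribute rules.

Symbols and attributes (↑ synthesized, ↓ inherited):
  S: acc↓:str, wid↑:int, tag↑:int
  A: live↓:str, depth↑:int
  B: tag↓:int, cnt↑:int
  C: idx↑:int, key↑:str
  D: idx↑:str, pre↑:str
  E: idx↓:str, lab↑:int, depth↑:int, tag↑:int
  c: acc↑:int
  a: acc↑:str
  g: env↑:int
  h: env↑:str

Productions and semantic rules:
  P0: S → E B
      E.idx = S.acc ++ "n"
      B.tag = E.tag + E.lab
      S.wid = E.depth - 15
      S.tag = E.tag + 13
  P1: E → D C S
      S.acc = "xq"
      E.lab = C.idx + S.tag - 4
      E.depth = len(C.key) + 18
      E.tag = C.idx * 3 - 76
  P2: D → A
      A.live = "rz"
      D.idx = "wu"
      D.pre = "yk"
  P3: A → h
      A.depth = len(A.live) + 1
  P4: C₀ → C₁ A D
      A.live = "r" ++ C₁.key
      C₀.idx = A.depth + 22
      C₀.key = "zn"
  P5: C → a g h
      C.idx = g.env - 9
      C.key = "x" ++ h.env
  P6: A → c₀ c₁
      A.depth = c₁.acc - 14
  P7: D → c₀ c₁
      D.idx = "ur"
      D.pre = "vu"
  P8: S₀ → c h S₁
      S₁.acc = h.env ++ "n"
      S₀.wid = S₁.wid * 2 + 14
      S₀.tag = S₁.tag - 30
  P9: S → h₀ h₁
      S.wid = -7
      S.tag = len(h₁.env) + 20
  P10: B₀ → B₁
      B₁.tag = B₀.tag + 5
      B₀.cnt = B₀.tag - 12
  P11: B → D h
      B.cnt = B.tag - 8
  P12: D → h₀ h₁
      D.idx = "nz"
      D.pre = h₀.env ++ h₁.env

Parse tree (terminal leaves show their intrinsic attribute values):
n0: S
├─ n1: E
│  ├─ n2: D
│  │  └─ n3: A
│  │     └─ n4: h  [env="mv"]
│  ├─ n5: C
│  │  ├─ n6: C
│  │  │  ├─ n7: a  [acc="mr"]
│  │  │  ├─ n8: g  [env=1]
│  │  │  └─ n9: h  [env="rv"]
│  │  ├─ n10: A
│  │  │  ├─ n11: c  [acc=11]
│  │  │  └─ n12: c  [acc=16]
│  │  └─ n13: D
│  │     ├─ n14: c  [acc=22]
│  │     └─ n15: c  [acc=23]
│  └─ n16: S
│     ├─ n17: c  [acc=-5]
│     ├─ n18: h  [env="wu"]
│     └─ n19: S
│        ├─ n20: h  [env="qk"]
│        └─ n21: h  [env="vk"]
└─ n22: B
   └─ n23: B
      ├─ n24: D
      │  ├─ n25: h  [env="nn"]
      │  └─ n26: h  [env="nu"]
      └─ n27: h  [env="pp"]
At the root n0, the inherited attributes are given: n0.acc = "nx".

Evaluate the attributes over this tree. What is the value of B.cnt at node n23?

5

1. n0.acc = "nx"  [given at root]
2. n1.idx = "nxn"  [S.acc ++ "n"]
3. n3.live = "rz"  ["rz"]
4. n4.env = "mv"  [terminal]
5. n3.depth = 3  [len(A.live) + 1]
6. n2.idx = "wu"  ["wu"]
7. n2.pre = "yk"  ["yk"]
8. n7.acc = "mr"  [terminal]
9. n8.env = 1  [terminal]
10. n9.env = "rv"  [terminal]
11. n6.idx = -8  [g.env - 9]
12. n6.key = "xrv"  ["x" ++ h.env]
13. n10.live = "rxrv"  ["r" ++ C₁.key]
14. n11.acc = 11  [terminal]
15. n12.acc = 16  [terminal]
16. n10.depth = 2  [c₁.acc - 14]
17. n14.acc = 22  [terminal]
18. n15.acc = 23  [terminal]
19. n13.idx = "ur"  ["ur"]
20. n13.pre = "vu"  ["vu"]
21. n5.idx = 24  [A.depth + 22]
22. n5.key = "zn"  ["zn"]
23. n16.acc = "xq"  ["xq"]
24. n17.acc = -5  [terminal]
25. n18.env = "wu"  [terminal]
26. n19.acc = "wun"  [h.env ++ "n"]
27. n20.env = "qk"  [terminal]
28. n21.env = "vk"  [terminal]
29. n19.wid = -7  [-7]
30. n19.tag = 22  [len(h₁.env) + 20]
31. n16.wid = 0  [S₁.wid * 2 + 14]
32. n16.tag = -8  [S₁.tag - 30]
33. n1.lab = 12  [C.idx + S.tag - 4]
34. n1.depth = 20  [len(C.key) + 18]
35. n1.tag = -4  [C.idx * 3 - 76]
36. n22.tag = 8  [E.tag + E.lab]
37. n23.tag = 13  [B₀.tag + 5]
38. n25.env = "nn"  [terminal]
39. n26.env = "nu"  [terminal]
40. n24.idx = "nz"  ["nz"]
41. n24.pre = "nnnu"  [h₀.env ++ h₁.env]
42. n27.env = "pp"  [terminal]
43. n23.cnt = 5  [B.tag - 8]
44. n22.cnt = -4  [B₀.tag - 12]
45. n0.wid = 5  [E.depth - 15]
46. n0.tag = 9  [E.tag + 13]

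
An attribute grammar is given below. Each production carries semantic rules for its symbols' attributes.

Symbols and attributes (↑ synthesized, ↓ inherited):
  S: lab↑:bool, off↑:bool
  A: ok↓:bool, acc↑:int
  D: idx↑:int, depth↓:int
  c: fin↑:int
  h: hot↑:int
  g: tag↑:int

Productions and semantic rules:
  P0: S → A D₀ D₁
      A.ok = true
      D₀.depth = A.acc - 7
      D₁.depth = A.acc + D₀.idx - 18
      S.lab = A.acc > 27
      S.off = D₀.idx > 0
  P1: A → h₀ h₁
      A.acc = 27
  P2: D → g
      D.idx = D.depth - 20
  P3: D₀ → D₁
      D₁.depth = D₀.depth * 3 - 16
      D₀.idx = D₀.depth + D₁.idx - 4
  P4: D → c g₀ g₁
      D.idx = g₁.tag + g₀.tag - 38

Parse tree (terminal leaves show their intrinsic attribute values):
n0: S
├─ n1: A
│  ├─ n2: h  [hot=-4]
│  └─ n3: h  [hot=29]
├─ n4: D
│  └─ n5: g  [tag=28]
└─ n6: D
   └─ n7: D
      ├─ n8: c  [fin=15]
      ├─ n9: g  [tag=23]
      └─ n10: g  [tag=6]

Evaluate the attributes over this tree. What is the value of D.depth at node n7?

11

1. n1.ok = true  [true]
2. n2.hot = -4  [terminal]
3. n3.hot = 29  [terminal]
4. n1.acc = 27  [27]
5. n4.depth = 20  [A.acc - 7]
6. n5.tag = 28  [terminal]
7. n4.idx = 0  [D.depth - 20]
8. n6.depth = 9  [A.acc + D₀.idx - 18]
9. n7.depth = 11  [D₀.depth * 3 - 16]
10. n8.fin = 15  [terminal]
11. n9.tag = 23  [terminal]
12. n10.tag = 6  [terminal]
13. n7.idx = -9  [g₁.tag + g₀.tag - 38]
14. n6.idx = -4  [D₀.depth + D₁.idx - 4]
15. n0.lab = false  [A.acc > 27]
16. n0.off = false  [D₀.idx > 0]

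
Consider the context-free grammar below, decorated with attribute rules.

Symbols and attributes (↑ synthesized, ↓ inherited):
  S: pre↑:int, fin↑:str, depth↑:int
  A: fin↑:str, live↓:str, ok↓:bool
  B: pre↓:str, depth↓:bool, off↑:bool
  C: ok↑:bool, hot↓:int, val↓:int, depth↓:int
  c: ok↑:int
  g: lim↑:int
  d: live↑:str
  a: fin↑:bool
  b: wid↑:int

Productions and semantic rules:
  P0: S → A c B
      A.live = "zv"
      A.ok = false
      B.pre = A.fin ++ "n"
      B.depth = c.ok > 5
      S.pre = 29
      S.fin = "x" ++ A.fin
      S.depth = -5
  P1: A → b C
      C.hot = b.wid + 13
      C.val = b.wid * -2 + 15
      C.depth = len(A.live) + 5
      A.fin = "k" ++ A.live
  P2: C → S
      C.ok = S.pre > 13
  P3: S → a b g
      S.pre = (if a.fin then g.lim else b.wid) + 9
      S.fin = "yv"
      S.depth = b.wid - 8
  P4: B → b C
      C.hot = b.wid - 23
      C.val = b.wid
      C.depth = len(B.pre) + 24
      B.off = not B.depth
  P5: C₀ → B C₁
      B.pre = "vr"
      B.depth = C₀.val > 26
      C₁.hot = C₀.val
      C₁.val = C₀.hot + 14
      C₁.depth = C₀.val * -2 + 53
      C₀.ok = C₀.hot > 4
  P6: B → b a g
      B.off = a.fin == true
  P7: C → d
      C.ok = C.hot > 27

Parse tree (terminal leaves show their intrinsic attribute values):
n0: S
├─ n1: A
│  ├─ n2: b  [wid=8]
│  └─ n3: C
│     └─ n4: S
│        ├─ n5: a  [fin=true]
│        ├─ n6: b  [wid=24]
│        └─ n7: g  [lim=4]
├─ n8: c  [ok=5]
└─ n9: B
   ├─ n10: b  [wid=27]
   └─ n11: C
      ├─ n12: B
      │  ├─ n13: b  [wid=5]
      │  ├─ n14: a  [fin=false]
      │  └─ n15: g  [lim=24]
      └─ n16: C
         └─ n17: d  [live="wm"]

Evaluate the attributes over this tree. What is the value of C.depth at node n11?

1. n1.live = "zv"  ["zv"]
2. n1.ok = false  [false]
3. n2.wid = 8  [terminal]
4. n3.hot = 21  [b.wid + 13]
5. n3.val = -1  [b.wid * -2 + 15]
6. n3.depth = 7  [len(A.live) + 5]
7. n5.fin = true  [terminal]
8. n6.wid = 24  [terminal]
9. n7.lim = 4  [terminal]
10. n4.pre = 13  [(if a.fin then g.lim else b.wid) + 9]
11. n4.fin = "yv"  ["yv"]
12. n4.depth = 16  [b.wid - 8]
13. n3.ok = false  [S.pre > 13]
14. n1.fin = "kzv"  ["k" ++ A.live]
15. n8.ok = 5  [terminal]
16. n9.pre = "kzvn"  [A.fin ++ "n"]
17. n9.depth = false  [c.ok > 5]
18. n10.wid = 27  [terminal]
19. n11.hot = 4  [b.wid - 23]
20. n11.val = 27  [b.wid]
21. n11.depth = 28  [len(B.pre) + 24]
22. n12.pre = "vr"  ["vr"]
23. n12.depth = true  [C₀.val > 26]
24. n13.wid = 5  [terminal]
25. n14.fin = false  [terminal]
26. n15.lim = 24  [terminal]
27. n12.off = false  [a.fin == true]
28. n16.hot = 27  [C₀.val]
29. n16.val = 18  [C₀.hot + 14]
30. n16.depth = -1  [C₀.val * -2 + 53]
31. n17.live = "wm"  [terminal]
32. n16.ok = false  [C.hot > 27]
33. n11.ok = false  [C₀.hot > 4]
34. n9.off = true  [not B.depth]
35. n0.pre = 29  [29]
36. n0.fin = "xkzv"  ["x" ++ A.fin]
37. n0.depth = -5  [-5]

28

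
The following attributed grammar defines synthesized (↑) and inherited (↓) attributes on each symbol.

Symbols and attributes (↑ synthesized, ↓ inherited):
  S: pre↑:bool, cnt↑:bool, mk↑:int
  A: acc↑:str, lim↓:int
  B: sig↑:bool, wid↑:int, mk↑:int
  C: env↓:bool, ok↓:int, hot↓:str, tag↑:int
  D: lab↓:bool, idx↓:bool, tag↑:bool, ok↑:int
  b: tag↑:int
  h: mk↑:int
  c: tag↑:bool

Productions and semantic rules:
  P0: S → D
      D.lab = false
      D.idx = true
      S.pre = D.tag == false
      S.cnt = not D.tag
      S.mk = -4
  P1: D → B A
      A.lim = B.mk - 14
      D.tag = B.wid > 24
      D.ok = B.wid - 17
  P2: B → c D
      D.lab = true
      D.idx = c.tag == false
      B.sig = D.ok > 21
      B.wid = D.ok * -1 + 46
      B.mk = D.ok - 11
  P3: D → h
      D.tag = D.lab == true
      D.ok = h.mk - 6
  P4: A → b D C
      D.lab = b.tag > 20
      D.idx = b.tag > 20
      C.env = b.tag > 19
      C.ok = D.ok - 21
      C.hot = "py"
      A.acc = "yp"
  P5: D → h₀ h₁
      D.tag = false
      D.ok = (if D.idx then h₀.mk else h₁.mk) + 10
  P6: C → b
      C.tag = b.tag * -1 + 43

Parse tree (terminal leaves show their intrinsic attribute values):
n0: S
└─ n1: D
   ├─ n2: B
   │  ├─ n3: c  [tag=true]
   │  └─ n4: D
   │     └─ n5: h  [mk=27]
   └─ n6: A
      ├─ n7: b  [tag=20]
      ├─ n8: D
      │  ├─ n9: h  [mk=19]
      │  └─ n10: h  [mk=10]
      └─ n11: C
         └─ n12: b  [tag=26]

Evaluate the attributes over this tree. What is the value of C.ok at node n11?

-1

1. n1.lab = false  [false]
2. n1.idx = true  [true]
3. n3.tag = true  [terminal]
4. n4.lab = true  [true]
5. n4.idx = false  [c.tag == false]
6. n5.mk = 27  [terminal]
7. n4.tag = true  [D.lab == true]
8. n4.ok = 21  [h.mk - 6]
9. n2.sig = false  [D.ok > 21]
10. n2.wid = 25  [D.ok * -1 + 46]
11. n2.mk = 10  [D.ok - 11]
12. n6.lim = -4  [B.mk - 14]
13. n7.tag = 20  [terminal]
14. n8.lab = false  [b.tag > 20]
15. n8.idx = false  [b.tag > 20]
16. n9.mk = 19  [terminal]
17. n10.mk = 10  [terminal]
18. n8.tag = false  [false]
19. n8.ok = 20  [(if D.idx then h₀.mk else h₁.mk) + 10]
20. n11.env = true  [b.tag > 19]
21. n11.ok = -1  [D.ok - 21]
22. n11.hot = "py"  ["py"]
23. n12.tag = 26  [terminal]
24. n11.tag = 17  [b.tag * -1 + 43]
25. n6.acc = "yp"  ["yp"]
26. n1.tag = true  [B.wid > 24]
27. n1.ok = 8  [B.wid - 17]
28. n0.pre = false  [D.tag == false]
29. n0.cnt = false  [not D.tag]
30. n0.mk = -4  [-4]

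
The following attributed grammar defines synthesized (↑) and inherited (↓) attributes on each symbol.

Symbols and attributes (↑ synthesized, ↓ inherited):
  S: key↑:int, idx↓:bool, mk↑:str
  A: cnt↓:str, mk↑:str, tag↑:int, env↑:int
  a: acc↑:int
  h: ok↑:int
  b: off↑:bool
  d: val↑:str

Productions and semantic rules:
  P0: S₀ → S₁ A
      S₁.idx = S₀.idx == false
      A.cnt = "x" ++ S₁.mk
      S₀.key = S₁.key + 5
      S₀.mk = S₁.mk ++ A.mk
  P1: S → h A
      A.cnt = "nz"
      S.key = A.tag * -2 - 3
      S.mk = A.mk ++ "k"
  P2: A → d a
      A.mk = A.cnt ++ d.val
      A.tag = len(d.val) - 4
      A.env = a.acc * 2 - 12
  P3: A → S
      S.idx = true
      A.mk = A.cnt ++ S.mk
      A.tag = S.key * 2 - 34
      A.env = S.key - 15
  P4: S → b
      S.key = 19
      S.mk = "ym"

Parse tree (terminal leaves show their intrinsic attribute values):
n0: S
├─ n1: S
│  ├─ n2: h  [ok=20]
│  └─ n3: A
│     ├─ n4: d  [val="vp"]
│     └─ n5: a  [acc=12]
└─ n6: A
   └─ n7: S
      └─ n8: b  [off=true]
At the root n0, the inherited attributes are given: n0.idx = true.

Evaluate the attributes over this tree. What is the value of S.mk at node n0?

"nzvpkxnzvpkym"

1. n0.idx = true  [given at root]
2. n1.idx = false  [S₀.idx == false]
3. n2.ok = 20  [terminal]
4. n3.cnt = "nz"  ["nz"]
5. n4.val = "vp"  [terminal]
6. n5.acc = 12  [terminal]
7. n3.mk = "nzvp"  [A.cnt ++ d.val]
8. n3.tag = -2  [len(d.val) - 4]
9. n3.env = 12  [a.acc * 2 - 12]
10. n1.key = 1  [A.tag * -2 - 3]
11. n1.mk = "nzvpk"  [A.mk ++ "k"]
12. n6.cnt = "xnzvpk"  ["x" ++ S₁.mk]
13. n7.idx = true  [true]
14. n8.off = true  [terminal]
15. n7.key = 19  [19]
16. n7.mk = "ym"  ["ym"]
17. n6.mk = "xnzvpkym"  [A.cnt ++ S.mk]
18. n6.tag = 4  [S.key * 2 - 34]
19. n6.env = 4  [S.key - 15]
20. n0.key = 6  [S₁.key + 5]
21. n0.mk = "nzvpkxnzvpkym"  [S₁.mk ++ A.mk]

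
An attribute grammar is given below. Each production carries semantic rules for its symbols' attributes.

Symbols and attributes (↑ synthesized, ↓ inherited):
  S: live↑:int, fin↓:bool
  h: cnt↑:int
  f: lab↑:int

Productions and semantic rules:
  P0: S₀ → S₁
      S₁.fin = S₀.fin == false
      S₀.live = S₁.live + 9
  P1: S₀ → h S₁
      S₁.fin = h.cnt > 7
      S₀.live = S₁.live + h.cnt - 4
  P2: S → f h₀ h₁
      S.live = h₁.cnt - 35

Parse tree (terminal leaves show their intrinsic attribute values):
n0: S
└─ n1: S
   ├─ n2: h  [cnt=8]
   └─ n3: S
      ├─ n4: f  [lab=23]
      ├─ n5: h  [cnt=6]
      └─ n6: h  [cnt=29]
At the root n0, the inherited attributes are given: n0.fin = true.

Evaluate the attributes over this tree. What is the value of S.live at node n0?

7

1. n0.fin = true  [given at root]
2. n1.fin = false  [S₀.fin == false]
3. n2.cnt = 8  [terminal]
4. n3.fin = true  [h.cnt > 7]
5. n4.lab = 23  [terminal]
6. n5.cnt = 6  [terminal]
7. n6.cnt = 29  [terminal]
8. n3.live = -6  [h₁.cnt - 35]
9. n1.live = -2  [S₁.live + h.cnt - 4]
10. n0.live = 7  [S₁.live + 9]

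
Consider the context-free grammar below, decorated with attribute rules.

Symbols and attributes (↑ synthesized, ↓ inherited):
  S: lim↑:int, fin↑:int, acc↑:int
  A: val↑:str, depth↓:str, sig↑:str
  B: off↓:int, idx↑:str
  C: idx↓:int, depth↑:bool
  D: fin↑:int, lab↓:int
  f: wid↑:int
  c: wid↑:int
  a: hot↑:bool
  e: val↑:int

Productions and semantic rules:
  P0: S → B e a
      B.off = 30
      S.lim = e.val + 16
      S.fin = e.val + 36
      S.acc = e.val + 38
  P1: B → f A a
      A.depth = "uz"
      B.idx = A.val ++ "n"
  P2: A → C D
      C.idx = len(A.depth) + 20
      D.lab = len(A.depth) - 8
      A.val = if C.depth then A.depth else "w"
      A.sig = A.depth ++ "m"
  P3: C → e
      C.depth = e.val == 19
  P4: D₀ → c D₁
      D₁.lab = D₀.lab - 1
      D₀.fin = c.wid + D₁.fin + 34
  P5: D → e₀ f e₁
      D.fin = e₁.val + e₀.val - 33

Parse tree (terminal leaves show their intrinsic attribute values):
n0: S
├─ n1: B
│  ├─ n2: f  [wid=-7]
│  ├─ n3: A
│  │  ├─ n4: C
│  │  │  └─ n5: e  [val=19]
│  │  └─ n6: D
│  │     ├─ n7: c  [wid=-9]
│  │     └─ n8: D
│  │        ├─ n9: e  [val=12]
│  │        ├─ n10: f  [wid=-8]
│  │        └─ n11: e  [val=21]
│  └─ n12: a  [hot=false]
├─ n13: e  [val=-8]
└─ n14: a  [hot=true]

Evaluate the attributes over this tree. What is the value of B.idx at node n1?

"uzn"

1. n1.off = 30  [30]
2. n2.wid = -7  [terminal]
3. n3.depth = "uz"  ["uz"]
4. n4.idx = 22  [len(A.depth) + 20]
5. n5.val = 19  [terminal]
6. n4.depth = true  [e.val == 19]
7. n6.lab = -6  [len(A.depth) - 8]
8. n7.wid = -9  [terminal]
9. n8.lab = -7  [D₀.lab - 1]
10. n9.val = 12  [terminal]
11. n10.wid = -8  [terminal]
12. n11.val = 21  [terminal]
13. n8.fin = 0  [e₁.val + e₀.val - 33]
14. n6.fin = 25  [c.wid + D₁.fin + 34]
15. n3.val = "uz"  [if C.depth then A.depth else "w"]
16. n3.sig = "uzm"  [A.depth ++ "m"]
17. n12.hot = false  [terminal]
18. n1.idx = "uzn"  [A.val ++ "n"]
19. n13.val = -8  [terminal]
20. n14.hot = true  [terminal]
21. n0.lim = 8  [e.val + 16]
22. n0.fin = 28  [e.val + 36]
23. n0.acc = 30  [e.val + 38]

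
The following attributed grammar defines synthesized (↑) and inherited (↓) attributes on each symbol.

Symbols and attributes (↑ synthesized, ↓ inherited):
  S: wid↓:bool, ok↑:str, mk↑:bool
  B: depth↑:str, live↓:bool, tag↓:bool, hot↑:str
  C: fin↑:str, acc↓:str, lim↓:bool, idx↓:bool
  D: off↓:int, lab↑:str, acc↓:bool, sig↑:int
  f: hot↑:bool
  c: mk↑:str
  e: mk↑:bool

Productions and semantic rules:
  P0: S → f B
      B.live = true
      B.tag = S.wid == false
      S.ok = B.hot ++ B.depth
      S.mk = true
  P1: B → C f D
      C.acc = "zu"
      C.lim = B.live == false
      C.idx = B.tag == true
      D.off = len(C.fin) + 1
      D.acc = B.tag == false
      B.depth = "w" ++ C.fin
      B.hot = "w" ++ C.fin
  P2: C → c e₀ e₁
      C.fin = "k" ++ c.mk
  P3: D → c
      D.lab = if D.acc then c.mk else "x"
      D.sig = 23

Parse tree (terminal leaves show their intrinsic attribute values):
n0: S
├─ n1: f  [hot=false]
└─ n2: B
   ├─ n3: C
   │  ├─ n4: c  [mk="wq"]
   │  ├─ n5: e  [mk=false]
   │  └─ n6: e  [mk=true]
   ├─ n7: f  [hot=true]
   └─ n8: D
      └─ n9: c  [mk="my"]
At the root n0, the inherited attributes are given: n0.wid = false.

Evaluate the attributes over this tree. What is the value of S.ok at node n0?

"wkwqwkwq"

1. n0.wid = false  [given at root]
2. n1.hot = false  [terminal]
3. n2.live = true  [true]
4. n2.tag = true  [S.wid == false]
5. n3.acc = "zu"  ["zu"]
6. n3.lim = false  [B.live == false]
7. n3.idx = true  [B.tag == true]
8. n4.mk = "wq"  [terminal]
9. n5.mk = false  [terminal]
10. n6.mk = true  [terminal]
11. n3.fin = "kwq"  ["k" ++ c.mk]
12. n7.hot = true  [terminal]
13. n8.off = 4  [len(C.fin) + 1]
14. n8.acc = false  [B.tag == false]
15. n9.mk = "my"  [terminal]
16. n8.lab = "x"  [if D.acc then c.mk else "x"]
17. n8.sig = 23  [23]
18. n2.depth = "wkwq"  ["w" ++ C.fin]
19. n2.hot = "wkwq"  ["w" ++ C.fin]
20. n0.ok = "wkwqwkwq"  [B.hot ++ B.depth]
21. n0.mk = true  [true]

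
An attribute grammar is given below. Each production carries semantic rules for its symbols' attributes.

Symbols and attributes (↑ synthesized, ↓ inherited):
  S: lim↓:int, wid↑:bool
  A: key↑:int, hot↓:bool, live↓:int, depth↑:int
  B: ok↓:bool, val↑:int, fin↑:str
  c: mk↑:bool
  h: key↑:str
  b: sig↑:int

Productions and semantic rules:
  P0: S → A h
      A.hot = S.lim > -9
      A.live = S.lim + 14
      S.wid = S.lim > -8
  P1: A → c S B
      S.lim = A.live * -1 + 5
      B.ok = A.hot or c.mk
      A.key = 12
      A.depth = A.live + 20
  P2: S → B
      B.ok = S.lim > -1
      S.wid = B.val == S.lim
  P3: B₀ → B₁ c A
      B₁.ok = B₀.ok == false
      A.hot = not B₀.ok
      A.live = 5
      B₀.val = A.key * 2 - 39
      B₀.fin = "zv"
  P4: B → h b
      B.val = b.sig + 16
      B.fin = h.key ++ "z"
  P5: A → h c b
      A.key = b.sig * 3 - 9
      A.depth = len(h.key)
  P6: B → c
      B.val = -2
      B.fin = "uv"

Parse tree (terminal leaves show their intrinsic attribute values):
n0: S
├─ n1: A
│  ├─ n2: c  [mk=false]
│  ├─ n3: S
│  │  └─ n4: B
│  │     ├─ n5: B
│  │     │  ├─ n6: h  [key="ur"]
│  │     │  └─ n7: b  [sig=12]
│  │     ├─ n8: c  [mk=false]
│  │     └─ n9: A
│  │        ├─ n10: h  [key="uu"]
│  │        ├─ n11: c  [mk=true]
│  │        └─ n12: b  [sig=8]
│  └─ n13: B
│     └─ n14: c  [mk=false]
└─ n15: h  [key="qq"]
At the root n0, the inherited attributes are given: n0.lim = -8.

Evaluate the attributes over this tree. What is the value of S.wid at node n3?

false

1. n0.lim = -8  [given at root]
2. n1.hot = true  [S.lim > -9]
3. n1.live = 6  [S.lim + 14]
4. n2.mk = false  [terminal]
5. n3.lim = -1  [A.live * -1 + 5]
6. n4.ok = false  [S.lim > -1]
7. n5.ok = true  [B₀.ok == false]
8. n6.key = "ur"  [terminal]
9. n7.sig = 12  [terminal]
10. n5.val = 28  [b.sig + 16]
11. n5.fin = "urz"  [h.key ++ "z"]
12. n8.mk = false  [terminal]
13. n9.hot = true  [not B₀.ok]
14. n9.live = 5  [5]
15. n10.key = "uu"  [terminal]
16. n11.mk = true  [terminal]
17. n12.sig = 8  [terminal]
18. n9.key = 15  [b.sig * 3 - 9]
19. n9.depth = 2  [len(h.key)]
20. n4.val = -9  [A.key * 2 - 39]
21. n4.fin = "zv"  ["zv"]
22. n3.wid = false  [B.val == S.lim]
23. n13.ok = true  [A.hot or c.mk]
24. n14.mk = false  [terminal]
25. n13.val = -2  [-2]
26. n13.fin = "uv"  ["uv"]
27. n1.key = 12  [12]
28. n1.depth = 26  [A.live + 20]
29. n15.key = "qq"  [terminal]
30. n0.wid = false  [S.lim > -8]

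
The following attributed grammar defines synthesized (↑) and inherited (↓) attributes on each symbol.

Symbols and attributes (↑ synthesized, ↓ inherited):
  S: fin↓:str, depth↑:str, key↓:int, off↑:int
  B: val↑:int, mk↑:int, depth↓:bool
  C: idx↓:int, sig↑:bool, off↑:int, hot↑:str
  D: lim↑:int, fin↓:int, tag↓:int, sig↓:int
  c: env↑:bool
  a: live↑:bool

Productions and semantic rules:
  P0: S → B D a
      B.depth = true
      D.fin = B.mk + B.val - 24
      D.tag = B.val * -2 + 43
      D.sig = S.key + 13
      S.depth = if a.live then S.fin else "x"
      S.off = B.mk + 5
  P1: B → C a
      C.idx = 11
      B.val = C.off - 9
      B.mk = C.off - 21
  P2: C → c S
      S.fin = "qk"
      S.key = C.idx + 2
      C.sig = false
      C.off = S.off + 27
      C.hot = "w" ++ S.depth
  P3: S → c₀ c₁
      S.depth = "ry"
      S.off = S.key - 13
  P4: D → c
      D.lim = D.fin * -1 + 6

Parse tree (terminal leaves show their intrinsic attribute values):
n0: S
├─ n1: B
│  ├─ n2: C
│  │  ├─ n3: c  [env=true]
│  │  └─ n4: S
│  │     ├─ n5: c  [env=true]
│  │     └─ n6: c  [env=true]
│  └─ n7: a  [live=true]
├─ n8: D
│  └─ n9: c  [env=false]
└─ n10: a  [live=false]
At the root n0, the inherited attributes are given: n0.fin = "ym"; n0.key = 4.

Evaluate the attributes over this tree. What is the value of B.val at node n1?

18

1. n0.fin = "ym"  [given at root]
2. n0.key = 4  [given at root]
3. n1.depth = true  [true]
4. n2.idx = 11  [11]
5. n3.env = true  [terminal]
6. n4.fin = "qk"  ["qk"]
7. n4.key = 13  [C.idx + 2]
8. n5.env = true  [terminal]
9. n6.env = true  [terminal]
10. n4.depth = "ry"  ["ry"]
11. n4.off = 0  [S.key - 13]
12. n2.sig = false  [false]
13. n2.off = 27  [S.off + 27]
14. n2.hot = "wry"  ["w" ++ S.depth]
15. n7.live = true  [terminal]
16. n1.val = 18  [C.off - 9]
17. n1.mk = 6  [C.off - 21]
18. n8.fin = 0  [B.mk + B.val - 24]
19. n8.tag = 7  [B.val * -2 + 43]
20. n8.sig = 17  [S.key + 13]
21. n9.env = false  [terminal]
22. n8.lim = 6  [D.fin * -1 + 6]
23. n10.live = false  [terminal]
24. n0.depth = "x"  [if a.live then S.fin else "x"]
25. n0.off = 11  [B.mk + 5]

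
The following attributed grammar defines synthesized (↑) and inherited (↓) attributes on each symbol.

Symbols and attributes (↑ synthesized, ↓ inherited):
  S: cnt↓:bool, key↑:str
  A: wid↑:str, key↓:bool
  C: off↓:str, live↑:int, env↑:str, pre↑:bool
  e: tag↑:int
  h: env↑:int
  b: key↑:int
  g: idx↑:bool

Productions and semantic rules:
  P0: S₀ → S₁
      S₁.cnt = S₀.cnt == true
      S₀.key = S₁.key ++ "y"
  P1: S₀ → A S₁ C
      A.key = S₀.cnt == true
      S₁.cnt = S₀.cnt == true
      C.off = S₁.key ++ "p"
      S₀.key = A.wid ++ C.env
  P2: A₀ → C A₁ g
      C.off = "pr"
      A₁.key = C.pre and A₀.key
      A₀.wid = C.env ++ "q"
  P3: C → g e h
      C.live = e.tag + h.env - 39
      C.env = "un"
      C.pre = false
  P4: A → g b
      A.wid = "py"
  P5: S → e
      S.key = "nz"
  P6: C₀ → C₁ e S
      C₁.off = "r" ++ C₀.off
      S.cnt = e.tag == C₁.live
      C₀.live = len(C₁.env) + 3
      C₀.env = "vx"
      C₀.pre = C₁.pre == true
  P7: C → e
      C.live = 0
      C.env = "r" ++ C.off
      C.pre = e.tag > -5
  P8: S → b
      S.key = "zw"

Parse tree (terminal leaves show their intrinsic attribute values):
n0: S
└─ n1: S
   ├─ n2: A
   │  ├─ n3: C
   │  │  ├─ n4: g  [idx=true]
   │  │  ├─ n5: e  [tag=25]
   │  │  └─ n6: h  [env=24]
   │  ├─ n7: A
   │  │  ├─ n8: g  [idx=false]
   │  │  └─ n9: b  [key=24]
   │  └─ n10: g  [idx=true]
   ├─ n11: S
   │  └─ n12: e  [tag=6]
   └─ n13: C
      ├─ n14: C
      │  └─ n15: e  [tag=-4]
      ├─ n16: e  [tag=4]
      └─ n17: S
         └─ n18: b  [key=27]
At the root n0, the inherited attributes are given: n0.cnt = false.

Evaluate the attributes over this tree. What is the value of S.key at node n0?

"unqvxy"

1. n0.cnt = false  [given at root]
2. n1.cnt = false  [S₀.cnt == true]
3. n2.key = false  [S₀.cnt == true]
4. n3.off = "pr"  ["pr"]
5. n4.idx = true  [terminal]
6. n5.tag = 25  [terminal]
7. n6.env = 24  [terminal]
8. n3.live = 10  [e.tag + h.env - 39]
9. n3.env = "un"  ["un"]
10. n3.pre = false  [false]
11. n7.key = false  [C.pre and A₀.key]
12. n8.idx = false  [terminal]
13. n9.key = 24  [terminal]
14. n7.wid = "py"  ["py"]
15. n10.idx = true  [terminal]
16. n2.wid = "unq"  [C.env ++ "q"]
17. n11.cnt = false  [S₀.cnt == true]
18. n12.tag = 6  [terminal]
19. n11.key = "nz"  ["nz"]
20. n13.off = "nzp"  [S₁.key ++ "p"]
21. n14.off = "rnzp"  ["r" ++ C₀.off]
22. n15.tag = -4  [terminal]
23. n14.live = 0  [0]
24. n14.env = "rrnzp"  ["r" ++ C.off]
25. n14.pre = true  [e.tag > -5]
26. n16.tag = 4  [terminal]
27. n17.cnt = false  [e.tag == C₁.live]
28. n18.key = 27  [terminal]
29. n17.key = "zw"  ["zw"]
30. n13.live = 8  [len(C₁.env) + 3]
31. n13.env = "vx"  ["vx"]
32. n13.pre = true  [C₁.pre == true]
33. n1.key = "unqvx"  [A.wid ++ C.env]
34. n0.key = "unqvxy"  [S₁.key ++ "y"]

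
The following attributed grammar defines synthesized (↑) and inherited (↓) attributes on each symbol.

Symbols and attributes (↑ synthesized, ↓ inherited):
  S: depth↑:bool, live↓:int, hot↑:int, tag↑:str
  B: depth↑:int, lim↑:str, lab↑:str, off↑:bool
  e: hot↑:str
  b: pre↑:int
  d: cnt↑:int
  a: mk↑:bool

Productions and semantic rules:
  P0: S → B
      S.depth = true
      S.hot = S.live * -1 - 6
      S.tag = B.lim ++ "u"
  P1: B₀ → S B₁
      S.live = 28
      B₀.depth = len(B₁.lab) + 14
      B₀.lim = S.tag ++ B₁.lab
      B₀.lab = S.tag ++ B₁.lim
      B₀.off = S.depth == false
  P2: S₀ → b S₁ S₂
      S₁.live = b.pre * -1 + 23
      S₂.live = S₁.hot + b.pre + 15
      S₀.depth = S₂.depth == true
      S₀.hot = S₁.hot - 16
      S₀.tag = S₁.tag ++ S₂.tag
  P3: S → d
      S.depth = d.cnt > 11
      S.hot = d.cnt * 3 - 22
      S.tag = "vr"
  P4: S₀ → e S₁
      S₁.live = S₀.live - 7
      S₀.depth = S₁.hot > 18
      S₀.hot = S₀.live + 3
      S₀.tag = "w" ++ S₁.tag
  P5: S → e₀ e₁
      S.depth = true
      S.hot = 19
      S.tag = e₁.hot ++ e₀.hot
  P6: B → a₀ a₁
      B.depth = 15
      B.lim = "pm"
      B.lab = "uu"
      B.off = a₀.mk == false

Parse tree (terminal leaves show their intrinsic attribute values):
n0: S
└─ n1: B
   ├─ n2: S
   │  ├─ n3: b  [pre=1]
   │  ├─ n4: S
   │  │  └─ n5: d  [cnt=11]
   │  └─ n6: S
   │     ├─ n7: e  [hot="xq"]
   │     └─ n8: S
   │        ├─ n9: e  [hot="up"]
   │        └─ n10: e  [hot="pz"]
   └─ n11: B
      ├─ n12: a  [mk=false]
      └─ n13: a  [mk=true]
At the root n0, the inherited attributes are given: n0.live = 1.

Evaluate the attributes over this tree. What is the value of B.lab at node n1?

"vrwpzuppm"

1. n0.live = 1  [given at root]
2. n2.live = 28  [28]
3. n3.pre = 1  [terminal]
4. n4.live = 22  [b.pre * -1 + 23]
5. n5.cnt = 11  [terminal]
6. n4.depth = false  [d.cnt > 11]
7. n4.hot = 11  [d.cnt * 3 - 22]
8. n4.tag = "vr"  ["vr"]
9. n6.live = 27  [S₁.hot + b.pre + 15]
10. n7.hot = "xq"  [terminal]
11. n8.live = 20  [S₀.live - 7]
12. n9.hot = "up"  [terminal]
13. n10.hot = "pz"  [terminal]
14. n8.depth = true  [true]
15. n8.hot = 19  [19]
16. n8.tag = "pzup"  [e₁.hot ++ e₀.hot]
17. n6.depth = true  [S₁.hot > 18]
18. n6.hot = 30  [S₀.live + 3]
19. n6.tag = "wpzup"  ["w" ++ S₁.tag]
20. n2.depth = true  [S₂.depth == true]
21. n2.hot = -5  [S₁.hot - 16]
22. n2.tag = "vrwpzup"  [S₁.tag ++ S₂.tag]
23. n12.mk = false  [terminal]
24. n13.mk = true  [terminal]
25. n11.depth = 15  [15]
26. n11.lim = "pm"  ["pm"]
27. n11.lab = "uu"  ["uu"]
28. n11.off = true  [a₀.mk == false]
29. n1.depth = 16  [len(B₁.lab) + 14]
30. n1.lim = "vrwpzupuu"  [S.tag ++ B₁.lab]
31. n1.lab = "vrwpzuppm"  [S.tag ++ B₁.lim]
32. n1.off = false  [S.depth == false]
33. n0.depth = true  [true]
34. n0.hot = -7  [S.live * -1 - 6]
35. n0.tag = "vrwpzupuuu"  [B.lim ++ "u"]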